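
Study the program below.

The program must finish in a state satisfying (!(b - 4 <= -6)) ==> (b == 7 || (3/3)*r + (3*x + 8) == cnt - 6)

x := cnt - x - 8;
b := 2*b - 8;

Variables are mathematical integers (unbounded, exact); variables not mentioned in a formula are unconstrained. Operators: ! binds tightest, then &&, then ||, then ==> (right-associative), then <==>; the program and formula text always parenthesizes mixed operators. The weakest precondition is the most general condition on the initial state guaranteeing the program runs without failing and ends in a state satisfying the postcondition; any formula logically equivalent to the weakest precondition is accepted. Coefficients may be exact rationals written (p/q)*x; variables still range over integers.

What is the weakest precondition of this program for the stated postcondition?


Working backward. After the program, the postcondition (!(b - 4 <= -6)) ==> (b == 7 || (3/3)*r + (3*x + 8) == cnt - 6) must hold; in canonical form it is (!(b <= -2)) ==> (b == 7 || r + 3*x == cnt - 14).
Before b := 2*b - 8: (!(2*b <= 6)) ==> (2*b == 15 || r + 3*x == cnt - 14)
Before x := cnt - x - 8: (!(2*b <= 6)) ==> (2*b == 15 || 2*cnt + r == 3*x + 10)
Answer: WP = (!(2*b <= 6)) ==> (2*b == 15 || 2*cnt + r == 3*x + 10)


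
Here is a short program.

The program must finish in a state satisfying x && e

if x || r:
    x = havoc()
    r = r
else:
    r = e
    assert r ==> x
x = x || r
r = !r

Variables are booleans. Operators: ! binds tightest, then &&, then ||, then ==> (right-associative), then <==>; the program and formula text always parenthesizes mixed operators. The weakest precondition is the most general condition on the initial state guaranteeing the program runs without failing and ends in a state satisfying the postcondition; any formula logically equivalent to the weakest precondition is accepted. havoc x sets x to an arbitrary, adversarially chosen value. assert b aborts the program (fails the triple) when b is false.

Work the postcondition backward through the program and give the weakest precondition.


Working backward. After the program, x && e must hold.
Before r := !r: x && e
Before x := x || r: (x || r) && e
Then branch requires e && r; else branch requires (e ==> x) && (x || e) && e.
Before the if: ((x || r) ==> (e && r)) && ((!(x || r)) ==> ((e ==> x) && (x || e) && e))
Answer: WP = ((x || r) ==> (e && r)) && ((!(x || r)) ==> ((e ==> x) && (x || e) && e))


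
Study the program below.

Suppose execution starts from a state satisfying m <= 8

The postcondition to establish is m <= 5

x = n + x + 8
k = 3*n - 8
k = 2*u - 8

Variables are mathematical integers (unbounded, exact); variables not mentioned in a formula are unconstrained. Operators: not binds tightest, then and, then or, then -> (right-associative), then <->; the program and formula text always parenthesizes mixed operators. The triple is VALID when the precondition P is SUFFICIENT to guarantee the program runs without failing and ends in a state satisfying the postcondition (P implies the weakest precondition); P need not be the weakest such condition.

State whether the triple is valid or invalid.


Working backward. After the program, m <= 5 must hold.
Before k := 2*u - 8: m <= 5
Before k := 3*n - 8: m <= 5
Before x := n + x + 8: m <= 5
The weakest precondition is m <= 5.
Check whether m <= 8 implies it.
Countermodel: at the initial state m = 6, the precondition holds but the weakest precondition fails.
Answer: invalid


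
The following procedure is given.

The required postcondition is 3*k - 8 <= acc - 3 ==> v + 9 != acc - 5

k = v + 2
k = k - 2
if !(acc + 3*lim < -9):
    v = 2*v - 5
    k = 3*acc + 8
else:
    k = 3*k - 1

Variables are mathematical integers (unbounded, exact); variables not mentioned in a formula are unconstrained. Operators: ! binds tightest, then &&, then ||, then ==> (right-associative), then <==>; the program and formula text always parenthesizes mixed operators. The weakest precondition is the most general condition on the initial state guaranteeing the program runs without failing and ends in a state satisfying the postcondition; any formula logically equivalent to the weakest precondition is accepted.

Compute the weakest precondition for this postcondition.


Working backward. After the program, the postcondition 3*k - 8 <= acc - 3 ==> v + 9 != acc - 5 must hold; in canonical form it is 3*k <= acc + 5 ==> v != acc - 14.
Then branch requires 8*acc <= -19 ==> 2*v != acc - 9; else branch requires 9*k <= acc + 8 ==> v != acc - 14.
Before the if: ((!(acc + 3*lim < -9)) ==> (8*acc <= -19 ==> 2*v != acc - 9)) && (acc + 3*lim < -9 ==> (9*k <= acc + 8 ==> v != acc - 14))
Before k := k - 2: ((!(acc + 3*lim < -9)) ==> (8*acc <= -19 ==> 2*v != acc - 9)) && (acc + 3*lim < -9 ==> (9*k <= acc + 26 ==> v != acc - 14))
Before k := v + 2: ((!(acc + 3*lim < -9)) ==> (8*acc <= -19 ==> 2*v != acc - 9)) && (acc + 3*lim < -9 ==> (9*v <= acc + 8 ==> v != acc - 14))
Answer: WP = ((!(acc + 3*lim < -9)) ==> (8*acc <= -19 ==> 2*v != acc - 9)) && (acc + 3*lim < -9 ==> (9*v <= acc + 8 ==> v != acc - 14))


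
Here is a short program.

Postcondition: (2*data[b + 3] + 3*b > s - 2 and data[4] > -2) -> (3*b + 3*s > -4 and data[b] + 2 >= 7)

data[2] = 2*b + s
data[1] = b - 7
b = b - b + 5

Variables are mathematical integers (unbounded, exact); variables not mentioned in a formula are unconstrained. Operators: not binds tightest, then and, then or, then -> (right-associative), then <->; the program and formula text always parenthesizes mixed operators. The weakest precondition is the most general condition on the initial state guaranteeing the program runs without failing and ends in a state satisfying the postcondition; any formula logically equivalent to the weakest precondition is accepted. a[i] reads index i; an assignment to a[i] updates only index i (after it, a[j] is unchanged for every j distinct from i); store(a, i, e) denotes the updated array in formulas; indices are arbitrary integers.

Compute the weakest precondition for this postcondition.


Working backward. After the program, the postcondition (2*data[b + 3] + 3*b > s - 2 and data[4] > -2) -> (3*b + 3*s > -4 and data[b] + 2 >= 7) must hold; in canonical form it is (2*data[b + 3] + 3*b > s - 2 and data[4] > -2) -> (3*b + 3*s > -4 and data[b] >= 5).
Before b := b - b + 5: (2*data[8] > s - 17 and data[4] > -2) -> (3*s > -19 and data[5] >= 5)
Before data[1] := b - 7: (2*data[8] > s - 17 and data[4] > -2) -> (3*s > -19 and data[5] >= 5)
Before data[2] := 2*b + s: (2*data[8] > s - 17 and data[4] > -2) -> (3*s > -19 and data[5] >= 5)
Answer: WP = (2*data[8] > s - 17 and data[4] > -2) -> (3*s > -19 and data[5] >= 5)


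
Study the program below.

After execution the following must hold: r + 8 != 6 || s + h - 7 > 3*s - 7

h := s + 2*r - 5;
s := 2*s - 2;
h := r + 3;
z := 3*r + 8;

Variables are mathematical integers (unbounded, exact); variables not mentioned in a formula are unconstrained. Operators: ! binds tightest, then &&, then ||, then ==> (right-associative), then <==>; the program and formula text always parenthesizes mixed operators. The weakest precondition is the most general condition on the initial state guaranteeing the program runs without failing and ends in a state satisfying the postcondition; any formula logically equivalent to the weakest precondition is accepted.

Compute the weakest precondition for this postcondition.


Working backward. After the program, the postcondition r + 8 != 6 || s + h - 7 > 3*s - 7 must hold; in canonical form it is r != -2 || h > 2*s.
Before z := 3*r + 8: r != -2 || h > 2*s
Before h := r + 3: r != -2 || r > 2*s - 3
Before s := 2*s - 2: r != -2 || r > 4*s - 7
Before h := s + 2*r - 5: r != -2 || r > 4*s - 7
Answer: WP = r != -2 || r > 4*s - 7


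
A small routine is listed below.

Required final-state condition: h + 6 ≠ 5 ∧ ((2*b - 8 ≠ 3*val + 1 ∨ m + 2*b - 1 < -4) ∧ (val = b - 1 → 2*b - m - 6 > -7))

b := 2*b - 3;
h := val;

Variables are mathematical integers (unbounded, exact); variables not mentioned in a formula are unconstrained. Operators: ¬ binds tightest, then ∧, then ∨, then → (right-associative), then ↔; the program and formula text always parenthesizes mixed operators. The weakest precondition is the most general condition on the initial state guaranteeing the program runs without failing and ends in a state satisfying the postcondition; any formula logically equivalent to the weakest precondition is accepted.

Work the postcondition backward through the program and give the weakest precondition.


Working backward. After the program, the postcondition h + 6 ≠ 5 ∧ ((2*b - 8 ≠ 3*val + 1 ∨ m + 2*b - 1 < -4) ∧ (val = b - 1 → 2*b - m - 6 > -7)) must hold; in canonical form it is h ≠ -1 ∧ (2*b ≠ 3*val + 9 ∨ 2*b + m < -3) ∧ (val = b - 1 → 2*b > m - 1).
Before h := val: val ≠ -1 ∧ (2*b ≠ 3*val + 9 ∨ 2*b + m < -3) ∧ (val = b - 1 → 2*b > m - 1)
Before b := 2*b - 3: val ≠ -1 ∧ (4*b ≠ 3*val + 15 ∨ 4*b + m < 3) ∧ (val = 2*b - 4 → 4*b > m + 5)
Answer: WP = val ≠ -1 ∧ (4*b ≠ 3*val + 15 ∨ 4*b + m < 3) ∧ (val = 2*b - 4 → 4*b > m + 5)


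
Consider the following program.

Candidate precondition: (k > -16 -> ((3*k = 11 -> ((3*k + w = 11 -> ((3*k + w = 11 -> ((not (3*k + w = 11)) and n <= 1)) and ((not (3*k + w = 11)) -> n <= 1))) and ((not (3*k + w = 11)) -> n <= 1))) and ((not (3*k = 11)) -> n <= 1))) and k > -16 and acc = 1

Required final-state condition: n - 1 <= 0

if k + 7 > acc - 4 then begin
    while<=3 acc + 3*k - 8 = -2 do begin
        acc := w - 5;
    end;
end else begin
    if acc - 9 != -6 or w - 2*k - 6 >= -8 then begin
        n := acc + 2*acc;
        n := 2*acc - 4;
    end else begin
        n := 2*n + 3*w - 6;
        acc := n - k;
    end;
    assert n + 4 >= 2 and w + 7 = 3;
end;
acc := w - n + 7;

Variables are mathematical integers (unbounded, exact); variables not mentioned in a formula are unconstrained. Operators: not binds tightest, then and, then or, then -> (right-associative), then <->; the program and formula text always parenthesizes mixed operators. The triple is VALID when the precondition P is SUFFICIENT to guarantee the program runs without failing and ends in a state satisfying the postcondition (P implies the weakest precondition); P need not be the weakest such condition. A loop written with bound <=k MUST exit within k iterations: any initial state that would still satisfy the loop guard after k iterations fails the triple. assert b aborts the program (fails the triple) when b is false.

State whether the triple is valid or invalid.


Working backward. After the program, the postcondition n - 1 <= 0 must hold; in canonical form it is n <= 1.
Before acc := w - n + 7: n <= 1
Then branch requires (acc + 3*k = 6 -> ((3*k + w = 11 -> ((3*k + w = 11 -> ((not (3*k + w = 11)) and n <= 1)) and ((not (3*k + w = 11)) -> n <= 1))) and ((not (3*k + w = 11)) -> n <= 1))) and ((not (acc + 3*k = 6)) -> n <= 1); else branch requires ((acc != 3 or w >= 2*k - 2) -> (2*acc >= 2 and w = -4 and 2*acc <= 5)) and ((not (acc != 3 or w >= 2*k - 2)) -> (2*n + 3*w >= 4 and w = -4 and 2*n + 3*w <= 7)).
Before the if: (k > acc - 11 -> ((acc + 3*k = 6 -> ((3*k + w = 11 -> ((3*k + w = 11 -> ((not (3*k + w = 11)) and n <= 1)) and ((not (3*k + w = 11)) -> n <= 1))) and ((not (3*k + w = 11)) -> n <= 1))) and ((not (acc + 3*k = 6)) -> n <= 1))) and ((not (k > acc - 11)) -> (((acc != 3 or w >= 2*k - 2) -> (2*acc >= 2 and w = -4 and 2*acc <= 5)) and ((not (acc != 3 or w >= 2*k - 2)) -> (2*n + 3*w >= 4 and w = -4 and 2*n + 3*w <= 7))))
The weakest precondition is (k > acc - 11 -> ((acc + 3*k = 6 -> ((3*k + w = 11 -> ((3*k + w = 11 -> ((not (3*k + w = 11)) and n <= 1)) and ((not (3*k + w = 11)) -> n <= 1))) and ((not (3*k + w = 11)) -> n <= 1))) and ((not (acc + 3*k = 6)) -> n <= 1))) and ((not (k > acc - 11)) -> (((acc != 3 or w >= 2*k - 2) -> (2*acc >= 2 and w = -4 and 2*acc <= 5)) and ((not (acc != 3 or w >= 2*k - 2)) -> (2*n + 3*w >= 4 and w = -4 and 2*n + 3*w <= 7)))).
Check whether (k > -16 -> ((3*k = 11 -> ((3*k + w = 11 -> ((3*k + w = 11 -> ((not (3*k + w = 11)) and n <= 1)) and ((not (3*k + w = 11)) -> n <= 1))) and ((not (3*k + w = 11)) -> n <= 1))) and ((not (3*k = 11)) -> n <= 1))) and k > -16 and acc = 1 implies it.
Countermodel: at the initial state acc = 1, k = -15, n = 1, w = -3, the precondition holds but the weakest precondition fails.
Answer: invalid


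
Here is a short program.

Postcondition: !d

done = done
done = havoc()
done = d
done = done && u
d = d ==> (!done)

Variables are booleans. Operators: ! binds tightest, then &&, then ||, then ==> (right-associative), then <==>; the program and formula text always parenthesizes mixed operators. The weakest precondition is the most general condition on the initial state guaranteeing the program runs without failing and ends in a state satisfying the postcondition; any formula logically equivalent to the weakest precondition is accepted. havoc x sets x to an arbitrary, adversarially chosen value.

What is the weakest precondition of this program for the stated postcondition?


Working backward. After the program, !d must hold.
Before d := d ==> (!done): !(d ==> (!done))
Before done := done && u: !(d ==> (!(done && u)))
Before done := d: !(d ==> (!(d && u)))
Before havoc done: !(d ==> (!(d && u)))
Before done := done: !(d ==> (!(d && u)))
Answer: WP = !(d ==> (!(d && u)))


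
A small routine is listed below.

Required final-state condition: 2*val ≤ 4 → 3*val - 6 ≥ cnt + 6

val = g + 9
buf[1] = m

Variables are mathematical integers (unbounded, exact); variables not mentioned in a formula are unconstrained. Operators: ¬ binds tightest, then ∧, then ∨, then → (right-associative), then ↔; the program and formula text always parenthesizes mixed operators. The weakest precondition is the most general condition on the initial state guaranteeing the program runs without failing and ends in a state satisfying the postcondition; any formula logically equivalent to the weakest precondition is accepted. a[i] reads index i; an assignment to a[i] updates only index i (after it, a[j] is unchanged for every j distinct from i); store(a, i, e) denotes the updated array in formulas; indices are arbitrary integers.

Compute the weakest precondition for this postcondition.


Working backward. After the program, the postcondition 2*val ≤ 4 → 3*val - 6 ≥ cnt + 6 must hold; in canonical form it is 2*val ≤ 4 → 3*val ≥ cnt + 12.
Before buf[1] := m: 2*val ≤ 4 → 3*val ≥ cnt + 12
Before val := g + 9: 2*g ≤ -14 → 3*g ≥ cnt - 15
Answer: WP = 2*g ≤ -14 → 3*g ≥ cnt - 15


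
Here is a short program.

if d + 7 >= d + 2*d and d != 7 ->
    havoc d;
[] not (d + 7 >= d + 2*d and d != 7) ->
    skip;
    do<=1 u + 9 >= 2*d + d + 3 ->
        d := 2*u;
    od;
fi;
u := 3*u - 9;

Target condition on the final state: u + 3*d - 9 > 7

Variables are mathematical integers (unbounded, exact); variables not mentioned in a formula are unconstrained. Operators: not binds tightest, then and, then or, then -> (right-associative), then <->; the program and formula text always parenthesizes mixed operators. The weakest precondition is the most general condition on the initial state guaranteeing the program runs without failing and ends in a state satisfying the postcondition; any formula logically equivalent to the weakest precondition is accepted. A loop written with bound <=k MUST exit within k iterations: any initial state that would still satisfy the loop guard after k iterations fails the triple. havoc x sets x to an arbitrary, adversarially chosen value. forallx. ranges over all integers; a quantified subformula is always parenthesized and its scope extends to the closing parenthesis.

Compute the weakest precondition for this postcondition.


Working backward. After the program, the postcondition u + 3*d - 9 > 7 must hold; in canonical form it is 3*d + u > 16.
Before u := 3*u - 9: 3*d + 3*u > 25
Then branch requires forall d_1. 3*d_1 + 3*u > 25; else branch requires (u >= 3*d - 6 -> ((not (5*u <= 6)) and 9*u > 25)) and ((not (u >= 3*d - 6)) -> 3*d + 3*u > 25).
Before the if: ((2*d <= 7 and d != 7) -> (forall d_1. 3*d_1 + 3*u > 25)) and ((not (2*d <= 7 and d != 7)) -> ((u >= 3*d - 6 -> ((not (5*u <= 6)) and 9*u > 25)) and ((not (u >= 3*d - 6)) -> 3*d + 3*u > 25)))
Answer: WP = ((2*d <= 7 and d != 7) -> (forall d_1. 3*d_1 + 3*u > 25)) and ((not (2*d <= 7 and d != 7)) -> ((u >= 3*d - 6 -> ((not (5*u <= 6)) and 9*u > 25)) and ((not (u >= 3*d - 6)) -> 3*d + 3*u > 25)))


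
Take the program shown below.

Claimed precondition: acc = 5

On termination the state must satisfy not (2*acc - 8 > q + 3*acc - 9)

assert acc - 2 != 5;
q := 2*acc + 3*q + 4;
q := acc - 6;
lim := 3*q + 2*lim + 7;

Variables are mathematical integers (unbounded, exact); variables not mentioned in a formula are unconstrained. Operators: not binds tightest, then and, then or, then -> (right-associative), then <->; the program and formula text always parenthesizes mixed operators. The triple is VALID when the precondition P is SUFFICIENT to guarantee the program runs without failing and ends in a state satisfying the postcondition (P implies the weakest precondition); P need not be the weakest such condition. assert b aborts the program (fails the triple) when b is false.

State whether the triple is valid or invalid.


Working backward. After the program, the postcondition not (2*acc - 8 > q + 3*acc - 9) must hold; in canonical form it is not (acc + q < 1).
Before lim := 3*q + 2*lim + 7: not (acc + q < 1)
Before q := acc - 6: not (2*acc < 7)
Before q := 2*acc + 3*q + 4: not (2*acc < 7)
Before assert acc - 2 != 5: acc != 7 and (not (2*acc < 7))
The weakest precondition is acc != 7 and (not (2*acc < 7)).
Check whether acc = 5 implies it.
Every state satisfying the precondition satisfies the weakest precondition: the implication holds.
Answer: valid


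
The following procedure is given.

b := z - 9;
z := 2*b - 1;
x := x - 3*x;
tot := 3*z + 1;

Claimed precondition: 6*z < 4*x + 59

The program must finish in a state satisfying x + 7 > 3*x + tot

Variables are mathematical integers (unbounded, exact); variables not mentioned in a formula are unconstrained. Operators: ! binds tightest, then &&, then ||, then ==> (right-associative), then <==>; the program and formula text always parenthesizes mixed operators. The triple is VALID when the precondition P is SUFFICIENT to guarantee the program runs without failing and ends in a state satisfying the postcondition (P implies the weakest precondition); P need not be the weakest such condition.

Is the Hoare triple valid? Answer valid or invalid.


Working backward. After the program, the postcondition x + 7 > 3*x + tot must hold; in canonical form it is tot + 2*x < 7.
Before tot := 3*z + 1: 2*x + 3*z < 6
Before x := x - 3*x: 3*z < 4*x + 6
Before z := 2*b - 1: 6*b < 4*x + 9
Before b := z - 9: 6*z < 4*x + 63
The weakest precondition is 6*z < 4*x + 63.
Check whether 6*z < 4*x + 59 implies it.
Every state satisfying the precondition satisfies the weakest precondition: the implication holds.
Answer: valid


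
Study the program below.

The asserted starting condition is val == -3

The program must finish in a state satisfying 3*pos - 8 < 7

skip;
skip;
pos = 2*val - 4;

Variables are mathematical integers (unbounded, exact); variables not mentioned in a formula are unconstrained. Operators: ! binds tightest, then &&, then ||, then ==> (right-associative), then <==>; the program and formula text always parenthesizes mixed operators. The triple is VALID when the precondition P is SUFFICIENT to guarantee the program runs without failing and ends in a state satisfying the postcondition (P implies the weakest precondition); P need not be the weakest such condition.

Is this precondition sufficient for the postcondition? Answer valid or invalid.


Working backward. After the program, the postcondition 3*pos - 8 < 7 must hold; in canonical form it is 3*pos < 15.
Before pos := 2*val - 4: 6*val < 27
Before skip: 6*val < 27
Before skip: 6*val < 27
The weakest precondition is 6*val < 27.
Check whether val == -3 implies it.
Every state satisfying the precondition satisfies the weakest precondition: the implication holds.
Answer: valid


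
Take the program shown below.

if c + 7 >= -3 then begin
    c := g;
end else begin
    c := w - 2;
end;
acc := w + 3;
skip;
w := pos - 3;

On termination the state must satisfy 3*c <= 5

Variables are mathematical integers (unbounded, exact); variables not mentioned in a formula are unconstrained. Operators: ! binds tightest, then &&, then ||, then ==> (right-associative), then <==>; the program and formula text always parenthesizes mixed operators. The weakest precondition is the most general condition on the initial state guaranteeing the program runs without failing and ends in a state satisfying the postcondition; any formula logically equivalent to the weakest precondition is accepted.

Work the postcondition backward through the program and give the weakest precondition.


Working backward. After the program, 3*c <= 5 must hold.
Before w := pos - 3: 3*c <= 5
Before skip: 3*c <= 5
Before acc := w + 3: 3*c <= 5
Then branch requires 3*g <= 5; else branch requires 3*w <= 11.
Before the if: (c >= -10 ==> 3*g <= 5) && ((!(c >= -10)) ==> 3*w <= 11)
Answer: WP = (c >= -10 ==> 3*g <= 5) && ((!(c >= -10)) ==> 3*w <= 11)


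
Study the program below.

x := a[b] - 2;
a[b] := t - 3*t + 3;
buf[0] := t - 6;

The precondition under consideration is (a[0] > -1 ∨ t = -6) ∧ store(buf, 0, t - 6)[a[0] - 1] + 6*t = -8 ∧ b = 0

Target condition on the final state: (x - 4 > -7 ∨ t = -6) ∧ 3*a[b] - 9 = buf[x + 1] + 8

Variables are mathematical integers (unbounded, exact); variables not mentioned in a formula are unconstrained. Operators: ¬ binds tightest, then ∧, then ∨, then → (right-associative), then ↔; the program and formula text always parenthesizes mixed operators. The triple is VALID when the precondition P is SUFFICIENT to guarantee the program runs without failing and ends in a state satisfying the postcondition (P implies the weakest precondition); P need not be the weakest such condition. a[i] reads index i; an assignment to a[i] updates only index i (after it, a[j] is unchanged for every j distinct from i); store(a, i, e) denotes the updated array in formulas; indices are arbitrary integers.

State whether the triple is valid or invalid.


Working backward. After the program, the postcondition (x - 4 > -7 ∨ t = -6) ∧ 3*a[b] - 9 = buf[x + 1] + 8 must hold; in canonical form it is (x > -3 ∨ t = -6) ∧ 3*a[b] = buf[x + 1] + 17.
Before buf[0] := t - 6: (x > -3 ∨ t = -6) ∧ 3*a[b] = store(buf, 0, t - 6)[x + 1] + 17
Before a[b] := t - 3*t + 3: (x > -3 ∨ t = -6) ∧ 3*store(a, b, -2*t + 3)[b] = store(buf, 0, t - 6)[x + 1] + 17
Before x := a[b] - 2: (a[b] > -1 ∨ t = -6) ∧ 3*store(a, b, -2*t + 3)[b] = store(buf, 0, t - 6)[a[b] - 1] + 17
The weakest precondition is (a[b] > -1 ∨ t = -6) ∧ 3*store(a, b, -2*t + 3)[b] = store(buf, 0, t - 6)[a[b] - 1] + 17.
Check whether (a[0] > -1 ∨ t = -6) ∧ store(buf, 0, t - 6)[a[0] - 1] + 6*t = -8 ∧ b = 0 implies it.
Every state satisfying the precondition satisfies the weakest precondition: the implication holds.
Answer: valid


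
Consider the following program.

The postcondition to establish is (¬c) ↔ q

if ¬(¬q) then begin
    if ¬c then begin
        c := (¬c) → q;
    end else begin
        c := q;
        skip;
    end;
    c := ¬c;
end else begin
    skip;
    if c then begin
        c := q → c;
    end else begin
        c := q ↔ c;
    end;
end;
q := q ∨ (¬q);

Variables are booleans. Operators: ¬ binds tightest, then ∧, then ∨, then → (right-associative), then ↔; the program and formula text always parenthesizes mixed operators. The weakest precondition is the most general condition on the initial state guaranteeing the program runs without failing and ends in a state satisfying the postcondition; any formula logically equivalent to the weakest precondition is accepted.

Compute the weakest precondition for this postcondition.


Working backward. After the program, (¬c) ↔ q must hold.
Before q := q ∨ (¬q): ¬c
Then branch requires ((¬c) → ((¬c) → q)) ∧ (c → q); else branch requires (c → (¬(q → c))) ∧ ((¬c) → (¬(q ↔ c))).
Before the if: (q → (((¬c) → ((¬c) → q)) ∧ (c → q))) ∧ ((¬q) → ((c → (¬(q → c))) ∧ ((¬c) → (¬(q ↔ c)))))
Answer: WP = (q → (((¬c) → ((¬c) → q)) ∧ (c → q))) ∧ ((¬q) → ((c → (¬(q → c))) ∧ ((¬c) → (¬(q ↔ c)))))


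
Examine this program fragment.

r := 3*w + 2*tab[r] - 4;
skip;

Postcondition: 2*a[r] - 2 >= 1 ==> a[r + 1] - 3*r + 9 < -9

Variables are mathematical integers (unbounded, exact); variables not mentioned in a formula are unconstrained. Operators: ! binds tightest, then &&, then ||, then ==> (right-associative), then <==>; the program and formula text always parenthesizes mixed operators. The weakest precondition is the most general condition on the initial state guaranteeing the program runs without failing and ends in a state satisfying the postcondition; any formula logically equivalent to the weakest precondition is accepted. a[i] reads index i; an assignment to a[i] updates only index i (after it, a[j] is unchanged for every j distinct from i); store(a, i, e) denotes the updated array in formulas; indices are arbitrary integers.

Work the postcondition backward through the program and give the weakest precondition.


Working backward. After the program, the postcondition 2*a[r] - 2 >= 1 ==> a[r + 1] - 3*r + 9 < -9 must hold; in canonical form it is 2*a[r] >= 3 ==> a[r + 1] < 3*r - 18.
Before skip: 2*a[r] >= 3 ==> a[r + 1] < 3*r - 18
Before r := 3*w + 2*tab[r] - 4: 2*a[2*tab[r] + 3*w - 4] >= 3 ==> a[2*tab[r] + 3*w - 3] < 6*tab[r] + 9*w - 30
Answer: WP = 2*a[2*tab[r] + 3*w - 4] >= 3 ==> a[2*tab[r] + 3*w - 3] < 6*tab[r] + 9*w - 30


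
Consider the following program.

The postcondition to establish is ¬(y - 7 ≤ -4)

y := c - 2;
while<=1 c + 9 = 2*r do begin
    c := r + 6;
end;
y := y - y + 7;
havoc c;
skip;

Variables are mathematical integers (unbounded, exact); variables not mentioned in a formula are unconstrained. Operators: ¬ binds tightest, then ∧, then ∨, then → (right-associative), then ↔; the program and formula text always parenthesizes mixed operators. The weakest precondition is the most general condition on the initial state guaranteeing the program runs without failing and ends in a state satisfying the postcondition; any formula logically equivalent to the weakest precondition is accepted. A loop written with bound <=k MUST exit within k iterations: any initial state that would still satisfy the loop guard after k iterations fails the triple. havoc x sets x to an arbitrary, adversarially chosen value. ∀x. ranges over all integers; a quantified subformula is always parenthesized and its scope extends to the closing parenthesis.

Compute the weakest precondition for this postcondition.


Working backward. After the program, the postcondition ¬(y - 7 ≤ -4) must hold; in canonical form it is ¬(y ≤ 3).
Before skip: ¬(y ≤ 3)
Before havoc c: ¬(y ≤ 3)
Before y := y - y + 7: true
Before the loop (bound <=1), unroll the exhaustion recursion (WP_0 = exit-now case; WP_j = one more guarded iteration, up to j = 1):
  WP_0: ¬(c = 2*r - 9)
  WP_1: c = 2*r - 9 → (¬(r = 15))
So before the loop: c = 2*r - 9 → (¬(r = 15))
Before y := c - 2: c = 2*r - 9 → (¬(r = 15))
Answer: WP = c = 2*r - 9 → (¬(r = 15))


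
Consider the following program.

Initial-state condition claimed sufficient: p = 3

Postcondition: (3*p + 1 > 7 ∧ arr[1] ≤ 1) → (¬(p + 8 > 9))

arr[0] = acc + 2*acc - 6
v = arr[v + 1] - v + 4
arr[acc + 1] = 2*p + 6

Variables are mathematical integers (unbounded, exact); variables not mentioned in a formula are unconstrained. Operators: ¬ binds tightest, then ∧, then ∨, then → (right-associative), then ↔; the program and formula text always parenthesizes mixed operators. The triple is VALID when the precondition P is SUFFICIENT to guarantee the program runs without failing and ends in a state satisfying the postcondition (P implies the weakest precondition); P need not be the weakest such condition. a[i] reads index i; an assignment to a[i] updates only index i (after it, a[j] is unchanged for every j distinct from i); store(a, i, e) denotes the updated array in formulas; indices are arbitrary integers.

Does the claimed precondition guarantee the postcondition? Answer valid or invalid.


Working backward. After the program, the postcondition (3*p + 1 > 7 ∧ arr[1] ≤ 1) → (¬(p + 8 > 9)) must hold; in canonical form it is (3*p > 6 ∧ arr[1] ≤ 1) → (¬(p > 1)).
Before arr[acc + 1] := 2*p + 6: (3*p > 6 ∧ store(arr, acc + 1, 2*p + 6)[1] ≤ 1) → (¬(p > 1))
Before v := arr[v + 1] - v + 4: (3*p > 6 ∧ store(arr, acc + 1, 2*p + 6)[1] ≤ 1) → (¬(p > 1))
Before arr[0] := acc + 2*acc - 6: (3*p > 6 ∧ store(store(arr, 0, 3*acc - 6), acc + 1, 2*p + 6)[1] ≤ 1) → (¬(p > 1))
The weakest precondition is (3*p > 6 ∧ store(store(arr, 0, 3*acc - 6), acc + 1, 2*p + 6)[1] ≤ 1) → (¬(p > 1)).
Check whether p = 3 implies it.
Countermodel: at the initial state acc = -15216, arr = {[-15215] = 2, [0] = 2, [1] = -7040, elsewhere 2}, p = 3, the precondition holds but the weakest precondition fails.
Answer: invalid


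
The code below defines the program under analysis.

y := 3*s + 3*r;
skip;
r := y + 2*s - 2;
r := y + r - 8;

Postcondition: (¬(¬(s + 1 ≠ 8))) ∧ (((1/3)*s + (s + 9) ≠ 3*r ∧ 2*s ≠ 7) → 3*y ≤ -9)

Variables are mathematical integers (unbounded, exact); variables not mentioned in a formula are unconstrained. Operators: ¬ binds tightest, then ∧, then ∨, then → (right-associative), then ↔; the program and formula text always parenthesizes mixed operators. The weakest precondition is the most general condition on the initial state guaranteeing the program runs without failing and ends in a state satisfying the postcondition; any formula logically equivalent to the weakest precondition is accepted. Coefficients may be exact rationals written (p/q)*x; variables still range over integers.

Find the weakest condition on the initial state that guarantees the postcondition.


Working backward. After the program, the postcondition (¬(¬(s + 1 ≠ 8))) ∧ (((1/3)*s + (s + 9) ≠ 3*r ∧ 2*s ≠ 7) → 3*y ≤ -9) must hold; in canonical form it is s ≠ 7 ∧ (((4/3)*s ≠ 3*r - 9 ∧ 2*s ≠ 7) → 3*y ≤ -9).
Before r := y + r - 8: s ≠ 7 ∧ (((4/3)*s ≠ 3*r + 3*y - 33 ∧ 2*s ≠ 7) → 3*y ≤ -9)
Before r := y + 2*s - 2: s ≠ 7 ∧ (((14/3)*s + 6*y ≠ 39 ∧ 2*s ≠ 7) → 3*y ≤ -9)
Before skip: s ≠ 7 ∧ (((14/3)*s + 6*y ≠ 39 ∧ 2*s ≠ 7) → 3*y ≤ -9)
Before y := 3*s + 3*r: s ≠ 7 ∧ ((18*r + (68/3)*s ≠ 39 ∧ 2*s ≠ 7) → 9*r + 9*s ≤ -9)
Answer: WP = s ≠ 7 ∧ ((18*r + (68/3)*s ≠ 39 ∧ 2*s ≠ 7) → 9*r + 9*s ≤ -9)


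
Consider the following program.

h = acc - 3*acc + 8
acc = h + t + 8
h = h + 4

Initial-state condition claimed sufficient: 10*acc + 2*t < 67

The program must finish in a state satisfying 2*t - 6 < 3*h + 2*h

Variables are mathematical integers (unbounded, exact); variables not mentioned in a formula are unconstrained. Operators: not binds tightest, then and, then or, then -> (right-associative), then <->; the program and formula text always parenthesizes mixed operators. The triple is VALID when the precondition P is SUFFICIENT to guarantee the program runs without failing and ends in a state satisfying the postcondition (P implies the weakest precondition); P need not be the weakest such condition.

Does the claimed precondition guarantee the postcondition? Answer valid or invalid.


Working backward. After the program, the postcondition 2*t - 6 < 3*h + 2*h must hold; in canonical form it is 2*t < 5*h + 6.
Before h := h + 4: 2*t < 5*h + 26
Before acc := h + t + 8: 2*t < 5*h + 26
Before h := acc - 3*acc + 8: 10*acc + 2*t < 66
The weakest precondition is 10*acc + 2*t < 66.
Check whether 10*acc + 2*t < 67 implies it.
Countermodel: at the initial state acc = 0, t = 33, the precondition holds but the weakest precondition fails.
Answer: invalid


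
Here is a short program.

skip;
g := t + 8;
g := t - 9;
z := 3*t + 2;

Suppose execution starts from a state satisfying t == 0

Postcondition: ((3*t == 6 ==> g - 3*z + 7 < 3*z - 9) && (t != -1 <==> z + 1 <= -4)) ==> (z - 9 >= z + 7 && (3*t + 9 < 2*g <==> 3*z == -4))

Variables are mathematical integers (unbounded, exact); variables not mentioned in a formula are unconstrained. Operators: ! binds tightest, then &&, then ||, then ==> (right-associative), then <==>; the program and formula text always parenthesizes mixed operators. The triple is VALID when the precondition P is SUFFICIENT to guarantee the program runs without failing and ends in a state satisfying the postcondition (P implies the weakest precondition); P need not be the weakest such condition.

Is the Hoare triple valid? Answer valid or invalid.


Working backward. After the program, the postcondition ((3*t == 6 ==> g - 3*z + 7 < 3*z - 9) && (t != -1 <==> z + 1 <= -4)) ==> (z - 9 >= z + 7 && (3*t + 9 < 2*g <==> 3*z == -4)) must hold; in canonical form it is !((3*t == 6 ==> g < 6*z - 16) && (t != -1 <==> z <= -5)).
Before z := 3*t + 2: !((3*t == 6 ==> g < 18*t - 4) && (t != -1 <==> 3*t <= -7))
Before g := t - 9: !((3*t == 6 ==> 17*t > -5) && (t != -1 <==> 3*t <= -7))
Before g := t + 8: !((3*t == 6 ==> 17*t > -5) && (t != -1 <==> 3*t <= -7))
Before skip: !((3*t == 6 ==> 17*t > -5) && (t != -1 <==> 3*t <= -7))
The weakest precondition is !((3*t == 6 ==> 17*t > -5) && (t != -1 <==> 3*t <= -7)).
Check whether t == 0 implies it.
Every state satisfying the precondition satisfies the weakest precondition: the implication holds.
Answer: valid


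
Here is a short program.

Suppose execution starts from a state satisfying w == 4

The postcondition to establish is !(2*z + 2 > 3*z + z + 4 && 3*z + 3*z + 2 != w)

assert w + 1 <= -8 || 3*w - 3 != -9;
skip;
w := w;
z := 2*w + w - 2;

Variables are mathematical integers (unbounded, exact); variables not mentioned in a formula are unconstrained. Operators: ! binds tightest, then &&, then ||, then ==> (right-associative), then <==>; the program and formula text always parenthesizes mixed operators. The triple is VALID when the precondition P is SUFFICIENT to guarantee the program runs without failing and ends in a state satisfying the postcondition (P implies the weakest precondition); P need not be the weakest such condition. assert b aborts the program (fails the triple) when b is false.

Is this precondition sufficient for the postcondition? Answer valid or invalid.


Working backward. After the program, the postcondition !(2*z + 2 > 3*z + z + 4 && 3*z + 3*z + 2 != w) must hold; in canonical form it is !(2*z < -2 && 6*z != w - 2).
Before z := 2*w + w - 2: !(6*w < 2 && 17*w != 10)
Before w := w: !(6*w < 2 && 17*w != 10)
Before skip: !(6*w < 2 && 17*w != 10)
Before assert w + 1 <= -8 || 3*w - 3 != -9: (w <= -9 || 3*w != -6) && (!(6*w < 2 && 17*w != 10))
The weakest precondition is (w <= -9 || 3*w != -6) && (!(6*w < 2 && 17*w != 10)).
Check whether w == 4 implies it.
Every state satisfying the precondition satisfies the weakest precondition: the implication holds.
Answer: valid


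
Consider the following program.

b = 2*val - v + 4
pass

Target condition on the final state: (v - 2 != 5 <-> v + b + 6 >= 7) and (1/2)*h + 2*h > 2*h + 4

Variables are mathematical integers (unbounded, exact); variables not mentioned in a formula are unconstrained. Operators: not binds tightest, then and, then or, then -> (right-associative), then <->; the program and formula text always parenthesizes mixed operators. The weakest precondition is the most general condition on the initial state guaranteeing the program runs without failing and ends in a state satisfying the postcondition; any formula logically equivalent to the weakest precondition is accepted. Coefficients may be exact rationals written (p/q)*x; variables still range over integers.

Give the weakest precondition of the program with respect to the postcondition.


Working backward. After the program, the postcondition (v - 2 != 5 <-> v + b + 6 >= 7) and (1/2)*h + 2*h > 2*h + 4 must hold; in canonical form it is (v != 7 <-> b + v >= 1) and (1/2)*h > 4.
Before skip: (v != 7 <-> b + v >= 1) and (1/2)*h > 4
Before b := 2*val - v + 4: (v != 7 <-> 2*val >= -3) and (1/2)*h > 4
Answer: WP = (v != 7 <-> 2*val >= -3) and (1/2)*h > 4


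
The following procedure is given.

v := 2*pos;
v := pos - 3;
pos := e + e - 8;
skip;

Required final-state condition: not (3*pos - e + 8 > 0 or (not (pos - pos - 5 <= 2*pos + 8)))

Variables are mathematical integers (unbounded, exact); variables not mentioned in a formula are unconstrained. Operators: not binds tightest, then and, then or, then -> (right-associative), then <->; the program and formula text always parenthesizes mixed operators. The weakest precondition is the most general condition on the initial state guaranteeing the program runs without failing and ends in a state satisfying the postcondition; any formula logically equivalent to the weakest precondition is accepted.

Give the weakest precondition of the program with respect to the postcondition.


Working backward. After the program, the postcondition not (3*pos - e + 8 > 0 or (not (pos - pos - 5 <= 2*pos + 8))) must hold; in canonical form it is not (3*pos > e - 8 or (not (2*pos >= -13))).
Before skip: not (3*pos > e - 8 or (not (2*pos >= -13)))
Before pos := e + e - 8: not (5*e > 16 or (not (4*e >= 3)))
Before v := pos - 3: not (5*e > 16 or (not (4*e >= 3)))
Before v := 2*pos: not (5*e > 16 or (not (4*e >= 3)))
Answer: WP = not (5*e > 16 or (not (4*e >= 3)))


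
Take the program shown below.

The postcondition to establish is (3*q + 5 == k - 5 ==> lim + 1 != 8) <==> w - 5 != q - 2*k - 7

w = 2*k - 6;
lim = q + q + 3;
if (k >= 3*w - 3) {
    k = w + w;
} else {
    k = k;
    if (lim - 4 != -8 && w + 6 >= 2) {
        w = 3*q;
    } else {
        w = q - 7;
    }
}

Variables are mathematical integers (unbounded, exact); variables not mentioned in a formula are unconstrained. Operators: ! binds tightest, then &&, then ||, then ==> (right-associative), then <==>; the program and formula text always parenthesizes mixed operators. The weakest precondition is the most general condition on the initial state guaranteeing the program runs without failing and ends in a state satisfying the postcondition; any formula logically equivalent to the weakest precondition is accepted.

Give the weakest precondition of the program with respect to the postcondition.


Working backward. After the program, the postcondition (3*q + 5 == k - 5 ==> lim + 1 != 8) <==> w - 5 != q - 2*k - 7 must hold; in canonical form it is (3*q == k - 10 ==> lim != 7) <==> 2*k + w != q - 2.
Then branch requires (3*q == 2*w - 10 ==> lim != 7) <==> 5*w != q - 2; else branch requires ((lim != -4 && w >= -4) ==> ((3*q == k - 10 ==> lim != 7) <==> 2*k + 2*q != -2)) && ((!(lim != -4 && w >= -4)) ==> ((3*q == k - 10 ==> lim != 7) <==> 2*k != 5)).
Before the if: (k >= 3*w - 3 ==> ((3*q == 2*w - 10 ==> lim != 7) <==> 5*w != q - 2)) && ((!(k >= 3*w - 3)) ==> (((lim != -4 && w >= -4) ==> ((3*q == k - 10 ==> lim != 7) <==> 2*k + 2*q != -2)) && ((!(lim != -4 && w >= -4)) ==> ((3*q == k - 10 ==> lim != 7) <==> 2*k != 5))))
Before lim := q + q + 3: (k >= 3*w - 3 ==> ((3*q == 2*w - 10 ==> 2*q != 4) <==> 5*w != q - 2)) && ((!(k >= 3*w - 3)) ==> (((2*q != -7 && w >= -4) ==> ((3*q == k - 10 ==> 2*q != 4) <==> 2*k + 2*q != -2)) && ((!(2*q != -7 && w >= -4)) ==> ((3*q == k - 10 ==> 2*q != 4) <==> 2*k != 5))))
Before w := 2*k - 6: (5*k <= 21 ==> ((3*q == 4*k - 22 ==> 2*q != 4) <==> 10*k != q + 28)) && ((!(5*k <= 21)) ==> (((2*q != -7 && 2*k >= 2) ==> ((3*q == k - 10 ==> 2*q != 4) <==> 2*k + 2*q != -2)) && ((!(2*q != -7 && 2*k >= 2)) ==> ((3*q == k - 10 ==> 2*q != 4) <==> 2*k != 5))))
Answer: WP = (5*k <= 21 ==> ((3*q == 4*k - 22 ==> 2*q != 4) <==> 10*k != q + 28)) && ((!(5*k <= 21)) ==> (((2*q != -7 && 2*k >= 2) ==> ((3*q == k - 10 ==> 2*q != 4) <==> 2*k + 2*q != -2)) && ((!(2*q != -7 && 2*k >= 2)) ==> ((3*q == k - 10 ==> 2*q != 4) <==> 2*k != 5))))


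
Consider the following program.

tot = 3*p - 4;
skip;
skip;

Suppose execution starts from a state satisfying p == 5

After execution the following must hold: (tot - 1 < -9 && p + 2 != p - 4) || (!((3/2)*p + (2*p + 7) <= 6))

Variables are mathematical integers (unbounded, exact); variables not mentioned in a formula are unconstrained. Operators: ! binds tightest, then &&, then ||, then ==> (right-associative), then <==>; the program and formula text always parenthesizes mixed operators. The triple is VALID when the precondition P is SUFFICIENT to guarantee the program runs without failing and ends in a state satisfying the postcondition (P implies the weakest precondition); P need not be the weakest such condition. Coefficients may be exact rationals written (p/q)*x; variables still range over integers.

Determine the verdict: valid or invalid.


Working backward. After the program, the postcondition (tot - 1 < -9 && p + 2 != p - 4) || (!((3/2)*p + (2*p + 7) <= 6)) must hold; in canonical form it is tot < -8 || (!((7/2)*p <= -1)).
Before skip: tot < -8 || (!((7/2)*p <= -1))
Before skip: tot < -8 || (!((7/2)*p <= -1))
Before tot := 3*p - 4: 3*p < -4 || (!((7/2)*p <= -1))
The weakest precondition is 3*p < -4 || (!((7/2)*p <= -1)).
Check whether p == 5 implies it.
Every state satisfying the precondition satisfies the weakest precondition: the implication holds.
Answer: valid
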